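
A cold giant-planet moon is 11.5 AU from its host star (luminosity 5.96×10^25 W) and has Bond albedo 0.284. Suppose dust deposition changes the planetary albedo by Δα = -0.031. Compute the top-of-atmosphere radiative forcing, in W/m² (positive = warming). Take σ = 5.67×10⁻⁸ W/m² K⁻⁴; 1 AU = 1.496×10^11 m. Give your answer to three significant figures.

Orbital distance: d = 11.5 AU = 1.720×10^12 m.
Spreading L over a sphere of radius d: S = 5.96×10^25/(4π·1.72×10^12²) = 1.602 W/m².
The change in absorbed flux is Δ[S(1−α)/4] = −SΔα/4 = 0.01242 W/m².

0.0124 W/m²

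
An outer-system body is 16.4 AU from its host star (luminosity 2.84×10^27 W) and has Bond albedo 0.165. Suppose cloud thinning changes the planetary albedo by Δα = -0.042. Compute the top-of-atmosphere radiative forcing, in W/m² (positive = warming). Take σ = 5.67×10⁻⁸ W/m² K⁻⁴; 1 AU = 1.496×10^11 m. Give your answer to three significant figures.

Orbital distance: d = 16.4 AU = 2.453×10^12 m.
Spreading L over a sphere of radius d: S = 2.84×10^27/(4π·2.45×10^12²) = 37.55 W/m².
TOA radiative forcing: ΔF = −S·Δα/4 = −37.55·(-0.042)/4 = 0.3942 W/m².

0.394 W/m²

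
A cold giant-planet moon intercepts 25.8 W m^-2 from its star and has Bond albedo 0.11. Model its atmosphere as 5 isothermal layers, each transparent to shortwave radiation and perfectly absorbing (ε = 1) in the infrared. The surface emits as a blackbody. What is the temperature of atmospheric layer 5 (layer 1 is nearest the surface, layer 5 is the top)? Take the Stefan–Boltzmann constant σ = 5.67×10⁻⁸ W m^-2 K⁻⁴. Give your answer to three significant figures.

100 K

Top-of-atmosphere balance: σT_e⁴ = S(1−α)/4 = 5.740 W m^-2 → T_e = 100.3 K.
The net upward flux σT_e⁴ is constant between every pair of levels, so T_k⁴ = (N+1−k)T_e⁴.
T_5 = (1)^(1/4)·100.3 = 100.3 K.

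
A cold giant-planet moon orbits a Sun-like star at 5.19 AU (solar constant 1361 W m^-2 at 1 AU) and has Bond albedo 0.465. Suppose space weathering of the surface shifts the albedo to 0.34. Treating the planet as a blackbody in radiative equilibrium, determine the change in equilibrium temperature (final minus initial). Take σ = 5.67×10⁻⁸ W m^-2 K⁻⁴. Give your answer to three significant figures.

5.63 kelvin

By the inverse-square law, S = 1361/5.19² = 50.53 W m^-2.
Initial: T₁ = [S(1−0.465)/(4σ)]^(1/4) = 104.5 K.
After:  T₂ = [50.53·0.66/(4σ)]^(1/4) = 110.1 K.
ΔT = T₂ − T₁ = 5.631 K.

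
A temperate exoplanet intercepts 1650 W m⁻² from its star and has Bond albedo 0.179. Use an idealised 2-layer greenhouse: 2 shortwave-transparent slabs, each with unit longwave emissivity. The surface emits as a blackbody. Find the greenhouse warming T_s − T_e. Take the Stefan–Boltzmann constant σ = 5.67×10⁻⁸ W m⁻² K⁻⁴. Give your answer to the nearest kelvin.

88 K

The effective emission temperature is T_e = [S(1−α)/(4σ)]^¼ = 278.0 K.
T_s = (N+1)^(1/4)·T_e = 365.9 K.
So the greenhouse effect raises the surface by 365.9 − 278.0 = 87.87 K.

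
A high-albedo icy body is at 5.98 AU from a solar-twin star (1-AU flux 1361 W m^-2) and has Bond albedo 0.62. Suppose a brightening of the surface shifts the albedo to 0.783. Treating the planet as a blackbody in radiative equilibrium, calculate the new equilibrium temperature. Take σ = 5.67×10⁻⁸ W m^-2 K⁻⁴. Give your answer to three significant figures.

Irradiance scales as 1/d², so S = 1361 W m^-2 × (1/5.98)² = 38.06 W m^-2.
With the new albedo, S(1−α₂)/4 = 2.065 W m^-2, so T₂ = 77.68 K.

77.7 kelvin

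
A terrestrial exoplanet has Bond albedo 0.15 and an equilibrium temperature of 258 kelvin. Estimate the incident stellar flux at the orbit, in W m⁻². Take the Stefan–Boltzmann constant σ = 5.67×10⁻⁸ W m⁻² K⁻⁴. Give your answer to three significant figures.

1180 W m⁻²

From S(1−α)/4 = σT⁴: S = 4σT⁴/(1−α).
The emitted flux is σT⁴ = 251.2 W m⁻².
So S = 4×251.2/(1−0.15) = 1182 W m⁻².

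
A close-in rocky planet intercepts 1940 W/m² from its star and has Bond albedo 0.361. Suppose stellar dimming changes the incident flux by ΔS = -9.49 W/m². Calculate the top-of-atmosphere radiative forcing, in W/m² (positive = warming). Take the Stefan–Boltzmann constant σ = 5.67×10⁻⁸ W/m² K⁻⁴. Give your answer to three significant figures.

-1.52 W/m²

ΔF = Δ[S(1−α)]/4 = (1−0.361)·-9.49/4 = -1.516 W/m².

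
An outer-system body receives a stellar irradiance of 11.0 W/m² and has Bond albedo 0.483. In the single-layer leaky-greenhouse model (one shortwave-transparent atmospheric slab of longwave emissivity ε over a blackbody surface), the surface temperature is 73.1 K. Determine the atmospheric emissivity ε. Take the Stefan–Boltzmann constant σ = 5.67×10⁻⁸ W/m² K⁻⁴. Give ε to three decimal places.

TOA balance gives T_e = 70.76 K.
T_s⁴ = T_e⁴·2/(2−ε) → ε = 2 − 2(T_e/T_s)⁴ = 2 − 2·(70.76/73.1)⁴ = 0.2437.

0.244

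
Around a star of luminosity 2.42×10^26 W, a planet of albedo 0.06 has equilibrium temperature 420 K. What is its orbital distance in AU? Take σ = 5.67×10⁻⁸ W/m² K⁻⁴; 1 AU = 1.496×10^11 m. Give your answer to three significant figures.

Required flux: S = 4σT⁴/(1−α) = 7508 W/m².
Then d = [L/(4πS)]^(1/2) = 5.065×10^10 m, i.e. 0.3385 AU.

0.339 AU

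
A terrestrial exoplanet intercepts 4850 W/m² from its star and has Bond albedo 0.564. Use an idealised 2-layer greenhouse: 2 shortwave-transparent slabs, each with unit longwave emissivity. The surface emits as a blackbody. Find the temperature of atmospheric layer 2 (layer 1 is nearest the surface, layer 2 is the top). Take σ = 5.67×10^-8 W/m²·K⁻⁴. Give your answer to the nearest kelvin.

311 kelvin

The effective emission temperature is T_e = [S(1−α)/(4σ)]^¼ = 310.7 K.
The net upward flux σT_e⁴ is constant between every pair of levels, so T_k⁴ = (N+1−k)T_e⁴.
T_2 = (1)^(1/4)·310.7 = 310.7 K.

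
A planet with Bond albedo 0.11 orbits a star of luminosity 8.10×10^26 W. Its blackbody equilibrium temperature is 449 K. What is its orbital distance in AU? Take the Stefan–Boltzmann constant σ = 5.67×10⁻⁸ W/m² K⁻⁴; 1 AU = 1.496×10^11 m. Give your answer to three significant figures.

Required flux: S = 4σT⁴/(1−α) = 10360 W/m².
S = L/(4πd²) → d = √(L/4πS) = √(8.10×10^26/(4π·10360)) = 7.889×10^10 m = 0.5273 AU.

0.527 AU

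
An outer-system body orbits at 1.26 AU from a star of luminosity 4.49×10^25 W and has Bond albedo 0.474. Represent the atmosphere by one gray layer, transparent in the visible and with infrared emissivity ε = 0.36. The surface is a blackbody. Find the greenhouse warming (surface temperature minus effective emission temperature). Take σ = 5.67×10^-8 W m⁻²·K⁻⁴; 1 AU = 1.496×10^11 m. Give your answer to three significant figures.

6.29 kelvin

Orbital distance: d = 1.26 AU = 1.885×10^11 m.
Spreading L over a sphere of radius d: S = 4.49×10^25/(4π·1.88×10^11²) = 100.6 W m⁻².
Effective emission temperature (TOA balance): σT_e⁴ = S(1−α)/4 = 13.22 W m⁻² → T_e = 123.6 K.
Surface balance with a leaky layer gives σT_s⁴ = σT_e⁴·2/(2−ε), so T_s = T_e·[2/(2−0.36)]^(1/4) = 129.9 K.
T_s − T_e = 129.9 − 123.6 = 6.286 K.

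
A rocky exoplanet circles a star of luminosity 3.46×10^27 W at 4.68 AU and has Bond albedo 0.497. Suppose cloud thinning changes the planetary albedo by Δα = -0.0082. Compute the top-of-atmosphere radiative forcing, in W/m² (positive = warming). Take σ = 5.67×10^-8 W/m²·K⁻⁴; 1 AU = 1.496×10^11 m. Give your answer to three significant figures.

d = 4.68 × 1.496×10^11 m = 7.001×10^11 m.
Flux at the orbit: S = L/(4πd²) = 3.46×10^27/(4π·(7.00×10^11)²) = 561.7 W/m².
TOA radiative forcing: ΔF = −S·Δα/4 = −561.7·(-0.0082)/4 = 1.152 W/m².

1.15 W/m²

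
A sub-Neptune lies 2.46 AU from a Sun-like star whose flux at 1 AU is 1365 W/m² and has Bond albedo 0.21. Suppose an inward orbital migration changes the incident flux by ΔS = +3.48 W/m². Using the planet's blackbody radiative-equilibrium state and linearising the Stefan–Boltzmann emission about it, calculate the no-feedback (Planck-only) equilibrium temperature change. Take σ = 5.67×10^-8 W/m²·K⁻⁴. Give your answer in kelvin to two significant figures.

Irradiance scales as 1/d², so S = 1365 W/m² × (1/2.46)² = 225.6 W/m².
Unperturbed T_e = [225.6·(1−0.21)/(4σ)]^¼ = 167.4 K.
ΔF = Δ[S(1−α)]/4 = (1−0.21)·+3.48/4 = 0.6873 W/m².
Linearising σT⁴ gives d(σT⁴)/dT = 4σT_e³ = 1.064 W/m² per K.
Hence the no-feedback warming is ΔF/(4σT_e³) = 0.646 K.

0.65 kelvin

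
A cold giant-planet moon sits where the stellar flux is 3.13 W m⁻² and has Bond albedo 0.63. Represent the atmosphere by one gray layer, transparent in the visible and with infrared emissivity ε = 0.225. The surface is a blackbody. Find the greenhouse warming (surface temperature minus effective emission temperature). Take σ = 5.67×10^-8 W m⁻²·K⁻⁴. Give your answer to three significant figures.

1.44 K

At the top of the atmosphere, σT_e⁴ = S(1−α)/4 = 0.2895 W m⁻², giving T_e = 47.54 K.
Surface balance with a leaky layer gives σT_s⁴ = σT_e⁴·2/(2−ε), so T_s = T_e·[2/(2−0.225)]^(1/4) = 48.98 K.
The atmosphere warms the surface by 1.440 K.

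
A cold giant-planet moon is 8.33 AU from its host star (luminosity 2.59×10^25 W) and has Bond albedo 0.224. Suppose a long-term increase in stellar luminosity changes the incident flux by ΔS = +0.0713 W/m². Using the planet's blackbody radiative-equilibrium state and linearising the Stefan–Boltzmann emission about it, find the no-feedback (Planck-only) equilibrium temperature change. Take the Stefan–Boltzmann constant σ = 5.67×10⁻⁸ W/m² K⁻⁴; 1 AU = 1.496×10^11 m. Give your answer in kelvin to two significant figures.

Orbital distance: d = 8.33 AU = 1.246×10^12 m.
Flux at the orbit: S = L/(4πd²) = 2.59×10^25/(4π·(1.25×10^12)²) = 1.327 W/m².
Reference equilibrium: T_e = [S(1−α)/(4σ)]^(1/4) = 46.16 K.
TOA radiative forcing: ΔF = (1−α)ΔS/4 = 0.776·(+0.0713)/4 = 0.01383 W/m².
Linearising σT⁴ gives d(σT⁴)/dT = 4σT_e³ = 0.02231 W/m² per K.
Hence the no-feedback warming is ΔF/(4σT_e³) = 0.620 K.

0.62 K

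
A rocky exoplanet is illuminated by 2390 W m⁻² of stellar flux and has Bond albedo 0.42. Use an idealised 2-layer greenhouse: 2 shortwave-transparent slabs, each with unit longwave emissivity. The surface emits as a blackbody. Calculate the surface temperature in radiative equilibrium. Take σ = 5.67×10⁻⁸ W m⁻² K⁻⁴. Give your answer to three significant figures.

368 kelvin

OLR = S(1−α)/4 = 346.6 W m⁻²; the top layer radiates at T_e = 279.6 K.
For an N-layer opaque stack, T_s⁴ = (N+1)T_e⁴, hence T_s = (3)^(1/4)×279.6 K = 368.0 K.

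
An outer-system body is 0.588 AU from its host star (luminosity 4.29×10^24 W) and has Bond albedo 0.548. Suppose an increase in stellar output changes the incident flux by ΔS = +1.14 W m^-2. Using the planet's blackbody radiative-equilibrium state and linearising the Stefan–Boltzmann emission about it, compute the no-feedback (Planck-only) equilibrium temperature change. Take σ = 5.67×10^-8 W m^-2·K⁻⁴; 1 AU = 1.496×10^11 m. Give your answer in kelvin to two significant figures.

Orbital distance: d = 0.588 AU = 8.796×10^10 m.
Flux at the orbit: S = L/(4πd²) = 4.29×10^24/(4π·(8.80×10^10)²) = 44.12 W m^-2.
Reference equilibrium: T_e = [S(1−α)/(4σ)]^(1/4) = 96.83 K.
Only a fraction (1−α) is absorbed and it's spread over 4πR², so ΔF = (1−α)ΔS/4 = 0.1288 W m^-2.
Planck response: λ_P = 4σT_e³ = 4·5.67×10⁻⁸·(96.83)³ = 0.2059 W m^-2/K.
So ΔT₀ = 0.1288/0.2059 = 0.626 K.

0.63 K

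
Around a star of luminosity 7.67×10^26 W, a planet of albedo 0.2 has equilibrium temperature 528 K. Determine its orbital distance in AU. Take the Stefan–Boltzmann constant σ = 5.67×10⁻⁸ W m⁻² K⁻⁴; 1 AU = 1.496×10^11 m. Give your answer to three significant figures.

Required flux: S = 4σT⁴/(1−α) = 22030 W m⁻².
Then d = [L/(4πS)]^(1/2) = 5.263×10^10 m, i.e. 0.3518 AU.

0.352 AU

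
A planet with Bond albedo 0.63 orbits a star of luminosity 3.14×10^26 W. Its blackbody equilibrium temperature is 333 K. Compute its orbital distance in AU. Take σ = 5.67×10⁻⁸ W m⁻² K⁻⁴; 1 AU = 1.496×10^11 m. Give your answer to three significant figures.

Energy balance gives S = 4σT⁴/(1−α) = 7537 W m⁻².
From L = 4πd²S, d = √(3.14×10^26/(4π·7537)) = 5.758×10^10 m = 0.3849 AU.

0.385 AU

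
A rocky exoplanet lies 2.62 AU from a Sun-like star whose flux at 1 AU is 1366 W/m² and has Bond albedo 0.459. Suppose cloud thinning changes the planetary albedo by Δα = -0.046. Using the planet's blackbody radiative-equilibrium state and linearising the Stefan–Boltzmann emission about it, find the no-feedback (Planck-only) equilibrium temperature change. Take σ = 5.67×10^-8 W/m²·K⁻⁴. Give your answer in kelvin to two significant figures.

3.1 kelvin

Irradiance scales as 1/d², so S = 1366 W/m² × (1/2.62)² = 199.0 W/m².
Reference equilibrium: T_e = [S(1−α)/(4σ)]^(1/4) = 147.6 K.
ΔF = −(S/4)Δα = −(199.0/4)×(-0.046) = 2.288 W/m².
Planck response: λ_P = 4σT_e³ = 4·5.67×10⁻⁸·(147.6)³ = 0.7294 W/m²/K.
Hence the no-feedback warming is ΔF/(4σT_e³) = 3.14 K.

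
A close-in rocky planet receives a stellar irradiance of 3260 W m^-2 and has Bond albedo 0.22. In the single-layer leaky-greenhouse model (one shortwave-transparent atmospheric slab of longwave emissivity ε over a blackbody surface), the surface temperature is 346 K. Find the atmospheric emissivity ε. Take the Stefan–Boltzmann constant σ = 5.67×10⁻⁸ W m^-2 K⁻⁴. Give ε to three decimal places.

TOA balance gives T_e = 325.4 K.
Inverting T_s⁴ = 2T_e⁴/(2−ε): (T_e/T_s)⁴ = 0.7823, so ε = 2(1 − 0.7823) = 0.4354.

0.435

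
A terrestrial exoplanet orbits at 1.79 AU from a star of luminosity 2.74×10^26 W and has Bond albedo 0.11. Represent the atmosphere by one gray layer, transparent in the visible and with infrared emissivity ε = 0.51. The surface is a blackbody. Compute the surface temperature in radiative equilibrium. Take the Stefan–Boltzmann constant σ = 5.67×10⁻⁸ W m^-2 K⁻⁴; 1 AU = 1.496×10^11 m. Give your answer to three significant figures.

d = 1.79 × 1.496×10^11 m = 2.678×10^11 m.
Flux at the orbit: S = L/(4πd²) = 2.74×10^26/(4π·(2.68×10^11)²) = 304.1 W m^-2.
At the top of the atmosphere, σT_e⁴ = S(1−α)/4 = 67.66 W m^-2, giving T_e = 185.9 K.
Surface balance with a leaky layer gives σT_s⁴ = σT_e⁴·2/(2−ε), so T_s = T_e·[2/(2−0.51)]^(1/4) = 200.1 K.

200 K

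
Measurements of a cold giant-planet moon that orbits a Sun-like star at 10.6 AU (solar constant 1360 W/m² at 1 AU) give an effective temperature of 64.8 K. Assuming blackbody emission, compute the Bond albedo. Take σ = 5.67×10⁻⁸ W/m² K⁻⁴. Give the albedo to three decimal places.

0.670

Flux at the orbit: S = 1360/(10.6)² = 12.10 W/m².
Rearranging the radiative balance, α = 1 − 4σT⁴/S.
4σT⁴ = 4·5.67×10⁻⁸·(64.8)⁴ = 3.999 W/m².
1−α = 3.999/12.10 = 0.3304, so α = 0.6696.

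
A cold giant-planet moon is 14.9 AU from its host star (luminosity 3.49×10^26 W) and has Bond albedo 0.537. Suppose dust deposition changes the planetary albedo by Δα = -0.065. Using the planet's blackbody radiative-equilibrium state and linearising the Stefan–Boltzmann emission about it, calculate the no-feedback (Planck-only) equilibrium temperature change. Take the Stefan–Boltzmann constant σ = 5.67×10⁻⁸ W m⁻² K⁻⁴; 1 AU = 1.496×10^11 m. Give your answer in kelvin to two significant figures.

2.0 K

d = 14.9 × 1.496×10^11 m = 2.229×10^12 m.
S = L/(4πd²) = 5.590 W m⁻².
The baseline emission temperature is T_e = 58.12 K.
ΔF = −(S/4)Δα = −(5.590/4)×(-0.065) = 0.09083 W m⁻².
Linearising σT⁴ gives d(σT⁴)/dT = 4σT_e³ = 0.04453 W m⁻² per K.
Hence the no-feedback warming is ΔF/(4σT_e³) = 2.04 K.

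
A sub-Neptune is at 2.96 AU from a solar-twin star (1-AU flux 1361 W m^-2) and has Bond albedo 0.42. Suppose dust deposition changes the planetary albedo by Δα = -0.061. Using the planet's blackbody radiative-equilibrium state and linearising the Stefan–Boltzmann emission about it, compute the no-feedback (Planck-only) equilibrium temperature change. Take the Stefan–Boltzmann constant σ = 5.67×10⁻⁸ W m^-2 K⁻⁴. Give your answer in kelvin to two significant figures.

Irradiance scales as 1/d², so S = 1361 W m^-2 × (1/2.96)² = 155.3 W m^-2.
Unperturbed T_e = [155.3·(1−0.42)/(4σ)]^¼ = 141.2 K.
ΔF = −(S/4)Δα = −(155.3/4)×(-0.061) = 2.369 W m^-2.
Linearising σT⁴ gives d(σT⁴)/dT = 4σT_e³ = 0.6382 W m^-2 per K.
Hence the no-feedback warming is ΔF/(4σT_e³) = 3.71 K.

3.7 K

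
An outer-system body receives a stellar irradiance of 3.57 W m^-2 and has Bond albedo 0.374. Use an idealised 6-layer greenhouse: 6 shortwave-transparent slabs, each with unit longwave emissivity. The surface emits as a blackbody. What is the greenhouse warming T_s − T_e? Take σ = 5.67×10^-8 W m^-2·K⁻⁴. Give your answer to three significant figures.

The effective emission temperature is T_e = [S(1−α)/(4σ)]^¼ = 56.03 K.
T_s = (N+1)^(1/4)·T_e = 91.13 K.
So the greenhouse effect raises the surface by 91.13 − 56.03 = 35.11 K.

35.1 kelvin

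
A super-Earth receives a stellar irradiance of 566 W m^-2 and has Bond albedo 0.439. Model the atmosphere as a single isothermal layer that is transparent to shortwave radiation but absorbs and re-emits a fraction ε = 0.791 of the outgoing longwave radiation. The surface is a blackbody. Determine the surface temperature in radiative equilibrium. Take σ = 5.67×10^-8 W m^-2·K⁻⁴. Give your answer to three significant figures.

219 K

The planet radiates to space at T_e = [S(1−α)/(4σ)]^(1/4) = 193.4 K.
The surface balance (absorbed SW + ε·downward IR = σT_s⁴) with T_a⁴ = T_s⁴/2 reduces to T_s = T_e·[2/(2−ε)]^¼ = 219.4 K.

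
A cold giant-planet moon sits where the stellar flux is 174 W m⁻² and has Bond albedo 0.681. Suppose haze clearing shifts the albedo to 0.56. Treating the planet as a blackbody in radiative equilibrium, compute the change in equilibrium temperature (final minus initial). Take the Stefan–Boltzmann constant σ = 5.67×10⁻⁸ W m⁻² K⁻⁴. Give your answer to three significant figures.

10.5 kelvin

Before: T₁ = [174.0·0.319/(4σ)]^(1/4) = 125.1 K.
With α = 0.56, T₂ = 135.5 K.
Change: 135.5 − 125.1 = 10.47 K.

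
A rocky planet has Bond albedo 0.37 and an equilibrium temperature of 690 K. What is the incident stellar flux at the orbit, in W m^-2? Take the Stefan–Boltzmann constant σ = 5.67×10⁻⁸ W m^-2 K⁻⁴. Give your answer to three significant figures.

Invert the energy balance for S: S = 4σT⁴/(1−α).
σT⁴ = 5.67×10⁻⁸·(690)⁴ = 12850 W m^-2.
S = 4·12850/0.63 = 81600 W m^-2.

81600 W m^-2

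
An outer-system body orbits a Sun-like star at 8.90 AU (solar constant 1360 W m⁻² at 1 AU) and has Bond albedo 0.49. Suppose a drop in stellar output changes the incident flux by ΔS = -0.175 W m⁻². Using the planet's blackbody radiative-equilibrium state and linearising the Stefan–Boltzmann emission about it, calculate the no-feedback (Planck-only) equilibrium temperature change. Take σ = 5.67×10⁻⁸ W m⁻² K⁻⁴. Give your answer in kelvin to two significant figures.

-0.20 K

By the inverse-square law, S = 1360/8.90² = 17.17 W m⁻².
The baseline emission temperature is T_e = 78.83 K.
Only a fraction (1−α) is absorbed and it's spread over 4πR², so ΔF = (1−α)ΔS/4 = -0.02231 W m⁻².
Planck response: λ_P = 4σT_e³ = 4·5.67×10⁻⁸·(78.83)³ = 0.1111 W m⁻²/K.
So ΔT₀ = -0.02231/0.1111 = -0.201 K.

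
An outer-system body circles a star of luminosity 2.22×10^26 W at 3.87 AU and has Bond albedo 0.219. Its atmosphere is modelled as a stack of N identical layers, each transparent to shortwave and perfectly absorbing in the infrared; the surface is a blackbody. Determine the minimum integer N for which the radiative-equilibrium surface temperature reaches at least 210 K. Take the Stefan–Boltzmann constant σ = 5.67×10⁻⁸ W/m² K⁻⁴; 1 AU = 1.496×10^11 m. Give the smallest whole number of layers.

10

d = 3.87 × 1.496×10^11 m = 5.790×10^11 m.
Spreading L over a sphere of radius d: S = 2.22×10^26/(4π·5.79×10^11²) = 52.71 W/m².
Top-of-atmosphere balance: σT_e⁴ = S(1−α)/4 = 10.29 W/m² → T_e = 116.1 K.
T_s = (N+1)^(1/4)·T_e ≥ 210 K requires N+1 ≥ (T_s/T_e)⁴ = (210/116.1)⁴ = 10.715.
The minimum whole number is N = 10.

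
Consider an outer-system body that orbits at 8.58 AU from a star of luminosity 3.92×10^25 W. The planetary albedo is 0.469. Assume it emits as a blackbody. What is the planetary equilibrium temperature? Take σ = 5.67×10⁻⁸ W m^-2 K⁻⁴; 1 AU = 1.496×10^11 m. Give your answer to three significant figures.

d = 8.58 × 1.496×10^11 m = 1.284×10^12 m.
Spreading L over a sphere of radius d: S = 3.92×10^25/(4π·1.28×10^12²) = 1.893 W m^-2.
Averaging over the sphere, the absorbed flux is S(1−α)/4 = 0.2513 W m^-2.
Balancing against σT⁴: T = (0.2513/5.67×10⁻⁸)^(1/4) = 45.89 K.

45.9 K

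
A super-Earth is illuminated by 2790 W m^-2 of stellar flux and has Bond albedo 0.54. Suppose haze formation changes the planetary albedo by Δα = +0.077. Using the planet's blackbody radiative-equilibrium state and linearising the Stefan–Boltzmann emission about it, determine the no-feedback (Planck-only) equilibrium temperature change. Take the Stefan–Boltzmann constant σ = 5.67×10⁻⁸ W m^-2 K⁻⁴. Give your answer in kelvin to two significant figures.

-11 K

Reference equilibrium: T_e = [S(1−α)/(4σ)]^(1/4) = 274.3 K.
The change in absorbed flux is Δ[S(1−α)/4] = −SΔα/4 = -53.71 W m^-2.
The Planck feedback parameter is 4σT_e³ = 4.679 W m^-2/K.
ΔT₀ = ΔF/λ_P = -53.71/4.679 = -11.5 K.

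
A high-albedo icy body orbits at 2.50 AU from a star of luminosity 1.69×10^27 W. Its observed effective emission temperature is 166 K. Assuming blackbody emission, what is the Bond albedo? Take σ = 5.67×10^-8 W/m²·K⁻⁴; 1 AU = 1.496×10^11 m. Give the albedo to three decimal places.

Orbital distance: d = 2.50 AU = 3.740×10^11 m.
Spreading L over a sphere of radius d: S = 1.69×10^27/(4π·3.74×10^11²) = 961.5 W/m².
From σT⁴ = S(1−α)/4 we invert for α: 1−α = 4σT⁴/S.
4σT⁴ = 4·5.67×10⁻⁸·(166)⁴ = 172.2 W/m².
1−α = 172.2/961.5 = 0.1791, so α = 0.8209.

0.821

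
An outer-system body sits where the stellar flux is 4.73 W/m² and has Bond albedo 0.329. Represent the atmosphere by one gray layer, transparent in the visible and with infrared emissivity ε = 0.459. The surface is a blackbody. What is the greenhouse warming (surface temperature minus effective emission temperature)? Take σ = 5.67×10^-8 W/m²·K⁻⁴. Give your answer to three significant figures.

4.12 K

The planet radiates to space at T_e = [S(1−α)/(4σ)]^(1/4) = 61.16 K.
For a single slab of emissivity ε, T_s⁴ = 2T_e⁴/(2−ε); thus T_s = 61.16·(1.298)^(1/4) = 65.28 K.
T_s − T_e = 65.28 − 61.16 = 4.119 K.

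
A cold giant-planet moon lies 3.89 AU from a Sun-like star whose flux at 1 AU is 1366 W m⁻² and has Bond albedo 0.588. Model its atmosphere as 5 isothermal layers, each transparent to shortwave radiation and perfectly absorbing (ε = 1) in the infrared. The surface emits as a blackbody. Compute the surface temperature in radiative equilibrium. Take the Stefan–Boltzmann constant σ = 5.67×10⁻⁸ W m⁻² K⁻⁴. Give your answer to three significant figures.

By the inverse-square law, S = 1366/3.89² = 90.27 W m⁻².
The effective emission temperature is T_e = [S(1−α)/(4σ)]^¼ = 113.2 K.
For an N-layer opaque stack, T_s⁴ = (N+1)T_e⁴, hence T_s = (6)^(1/4)×113.2 K = 177.1 K.

177 kelvin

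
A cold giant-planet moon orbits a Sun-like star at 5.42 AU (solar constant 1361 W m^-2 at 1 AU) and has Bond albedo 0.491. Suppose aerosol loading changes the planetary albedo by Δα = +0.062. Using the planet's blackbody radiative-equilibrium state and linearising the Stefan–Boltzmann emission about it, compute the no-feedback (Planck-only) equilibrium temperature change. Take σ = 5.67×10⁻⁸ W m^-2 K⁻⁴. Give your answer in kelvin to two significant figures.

Flux at the orbit: S = 1361/(5.42)² = 46.33 W m^-2.
Unperturbed T_e = [46.33·(1−0.491)/(4σ)]^¼ = 101.0 K.
ΔF = −(S/4)Δα = −(46.33/4)×(+0.062) = -0.7181 W m^-2.
Linearising σT⁴ gives d(σT⁴)/dT = 4σT_e³ = 0.2335 W m^-2 per K.
Hence the no-feedback warming is ΔF/(4σT_e³) = -3.08 K.

-3.1 K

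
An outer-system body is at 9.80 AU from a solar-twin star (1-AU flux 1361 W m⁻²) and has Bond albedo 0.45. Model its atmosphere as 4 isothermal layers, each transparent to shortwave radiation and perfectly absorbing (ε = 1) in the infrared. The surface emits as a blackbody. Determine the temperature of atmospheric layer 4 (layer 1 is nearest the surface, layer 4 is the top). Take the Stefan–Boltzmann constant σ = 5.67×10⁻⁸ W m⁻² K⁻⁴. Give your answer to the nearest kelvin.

Flux at the orbit: S = 1361/(9.80)² = 14.17 W m⁻².
OLR = S(1−α)/4 = 1.949 W m⁻²; the top layer radiates at T_e = 76.57 K.
Each opaque layer satisfies 2T_j⁴ = T_{j−1}⁴ + T_{j+1}⁴, giving T_k⁴ = (N+1−k)T_e⁴.
T_4 = (1)^(1/4)·76.57 = 76.57 K.

77 K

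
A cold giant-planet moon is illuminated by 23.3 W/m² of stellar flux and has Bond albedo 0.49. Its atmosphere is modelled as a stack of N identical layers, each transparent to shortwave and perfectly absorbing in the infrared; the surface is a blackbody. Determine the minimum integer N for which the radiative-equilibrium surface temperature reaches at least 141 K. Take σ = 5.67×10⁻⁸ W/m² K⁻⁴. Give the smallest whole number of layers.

7

OLR = S(1−α)/4 = 2.971 W/m²; the top layer radiates at T_e = 85.08 K.
Since T_s⁴ = (N+1)T_e⁴, we need N ≥ (T_s/T_e)⁴ − 1 = 6.544.
So N ≥ 6.544; the smallest integer is N = 7.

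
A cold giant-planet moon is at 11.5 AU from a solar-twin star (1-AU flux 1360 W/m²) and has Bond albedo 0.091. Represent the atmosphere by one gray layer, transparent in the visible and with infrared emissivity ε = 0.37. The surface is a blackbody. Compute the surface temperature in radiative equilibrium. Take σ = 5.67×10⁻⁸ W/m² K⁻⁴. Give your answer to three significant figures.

Irradiance scales as 1/d², so S = 1360 W/m² × (1/11.5)² = 10.28 W/m².
The planet radiates to space at T_e = [S(1−α)/(4σ)]^(1/4) = 80.12 K.
The surface balance (absorbed SW + ε·downward IR = σT_s⁴) with T_a⁴ = T_s⁴/2 reduces to T_s = T_e·[2/(2−ε)]^¼ = 84.33 K.

84.3 K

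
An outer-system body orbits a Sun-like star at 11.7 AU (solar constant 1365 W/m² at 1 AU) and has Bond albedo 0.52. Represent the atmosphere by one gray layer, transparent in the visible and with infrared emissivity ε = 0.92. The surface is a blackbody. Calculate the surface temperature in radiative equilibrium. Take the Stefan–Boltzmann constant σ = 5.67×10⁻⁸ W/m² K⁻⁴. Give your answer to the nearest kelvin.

79 K

Flux at the orbit: S = 1365/(11.7)² = 9.972 W/m².
At the top of the atmosphere, σT_e⁴ = S(1−α)/4 = 1.197 W/m², giving T_e = 67.78 K.
The surface balance (absorbed SW + ε·downward IR = σT_s⁴) with T_a⁴ = T_s⁴/2 reduces to T_s = T_e·[2/(2−ε)]^¼ = 79.07 K.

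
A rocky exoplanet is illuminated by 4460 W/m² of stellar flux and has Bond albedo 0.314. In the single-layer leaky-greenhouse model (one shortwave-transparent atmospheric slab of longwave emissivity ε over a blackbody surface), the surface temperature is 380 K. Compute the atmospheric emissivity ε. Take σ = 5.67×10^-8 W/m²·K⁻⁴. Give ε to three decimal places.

0.706

TOA balance gives T_e = 340.8 K.
Since (2−ε)/2 = (T_e/T_s)⁴ = 0.6470, ε = 0.7061.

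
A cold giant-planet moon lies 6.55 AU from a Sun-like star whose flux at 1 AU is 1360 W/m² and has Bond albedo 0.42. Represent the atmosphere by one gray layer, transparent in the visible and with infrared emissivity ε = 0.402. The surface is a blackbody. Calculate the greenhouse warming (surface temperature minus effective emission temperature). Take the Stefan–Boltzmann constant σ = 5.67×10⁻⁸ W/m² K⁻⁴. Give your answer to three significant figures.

By the inverse-square law, S = 1360/6.55² = 31.70 W/m².
Effective emission temperature (TOA balance): σT_e⁴ = S(1−α)/4 = 4.596 W/m² → T_e = 94.89 K.
For a single slab of emissivity ε, T_s⁴ = 2T_e⁴/(2−ε); thus T_s = 94.89·(1.252)^(1/4) = 100.4 K.
Greenhouse warming: T_s − T_e = 5.475 K.

5.48 kelvin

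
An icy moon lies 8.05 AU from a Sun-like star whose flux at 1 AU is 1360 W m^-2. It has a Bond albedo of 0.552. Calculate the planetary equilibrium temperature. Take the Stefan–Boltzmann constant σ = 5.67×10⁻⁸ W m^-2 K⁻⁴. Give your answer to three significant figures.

Irradiance scales as 1/d², so S = 1360 W m^-2 × (1/8.05)² = 20.99 W m^-2.
The planet absorbs (1−α)S over its disc πR² and re-emits over 4πR², so the mean absorbed flux is (1−0.552)·20.99/4 = 2.351 W m^-2.
Set σT⁴ = 2.351 → T = (2.351/σ)^(1/4) = 80.24 K.

80.2 K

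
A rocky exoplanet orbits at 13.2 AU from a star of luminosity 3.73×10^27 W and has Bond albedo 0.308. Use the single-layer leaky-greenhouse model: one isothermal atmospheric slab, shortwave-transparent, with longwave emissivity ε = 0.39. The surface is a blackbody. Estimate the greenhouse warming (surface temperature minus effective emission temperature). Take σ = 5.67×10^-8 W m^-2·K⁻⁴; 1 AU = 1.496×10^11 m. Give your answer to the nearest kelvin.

d = 13.2 × 1.496×10^11 m = 1.975×10^12 m.
S = L/(4πd²) = 76.12 W m^-2.
Effective emission temperature (TOA balance): σT_e⁴ = S(1−α)/4 = 13.17 W m^-2 → T_e = 123.4 K.
For a single slab of emissivity ε, T_s⁴ = 2T_e⁴/(2−ε); thus T_s = 123.4·(1.242)^(1/4) = 130.3 K.
Greenhouse warming: T_s − T_e = 6.879 K.

7 K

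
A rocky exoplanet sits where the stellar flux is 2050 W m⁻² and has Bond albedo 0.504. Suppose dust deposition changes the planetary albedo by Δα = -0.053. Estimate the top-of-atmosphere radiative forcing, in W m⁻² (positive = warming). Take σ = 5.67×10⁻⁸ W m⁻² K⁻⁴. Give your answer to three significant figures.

27.2 W m⁻²

The change in absorbed flux is Δ[S(1−α)/4] = −SΔα/4 = 27.16 W m⁻².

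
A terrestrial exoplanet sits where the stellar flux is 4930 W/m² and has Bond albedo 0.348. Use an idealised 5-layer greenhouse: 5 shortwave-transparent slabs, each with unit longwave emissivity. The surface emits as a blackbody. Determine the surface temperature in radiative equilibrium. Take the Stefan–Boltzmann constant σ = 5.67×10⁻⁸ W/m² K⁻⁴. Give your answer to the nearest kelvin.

Top-of-atmosphere balance: σT_e⁴ = S(1−α)/4 = 803.6 W/m² → T_e = 345.0 K.
For an N-layer opaque stack, T_s⁴ = (N+1)T_e⁴, hence T_s = (6)^(1/4)×345.0 K = 540.0 K.

540 K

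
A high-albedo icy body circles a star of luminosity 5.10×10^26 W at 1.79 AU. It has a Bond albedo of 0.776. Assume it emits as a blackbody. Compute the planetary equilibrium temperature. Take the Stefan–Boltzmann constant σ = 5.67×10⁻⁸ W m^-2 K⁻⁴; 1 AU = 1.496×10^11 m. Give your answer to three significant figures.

154 K

Orbital distance: d = 1.79 AU = 2.678×10^11 m.
Flux at the orbit: S = L/(4πd²) = 5.10×10^26/(4π·(2.68×10^11)²) = 566.0 W m^-2.
The planet absorbs (1−α)S over its disc πR² and re-emits over 4πR², so the mean absorbed flux is (1−0.776)·566.0/4 = 31.69 W m^-2.
Set σT⁴ = 31.69 → T = (31.69/σ)^(1/4) = 153.8 K.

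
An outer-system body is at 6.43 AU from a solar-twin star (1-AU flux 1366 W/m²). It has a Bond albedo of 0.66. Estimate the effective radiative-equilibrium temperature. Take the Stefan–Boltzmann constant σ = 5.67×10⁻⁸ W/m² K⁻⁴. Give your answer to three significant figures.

83.9 K

Irradiance scales as 1/d², so S = 1366 W/m² × (1/6.43)² = 33.04 W/m².
Absorbed flux (global mean): S(1−α)/4 = 33.04·0.34/4 = 2.808 W/m².
In equilibrium σT⁴ equals this, so T = 83.89 K.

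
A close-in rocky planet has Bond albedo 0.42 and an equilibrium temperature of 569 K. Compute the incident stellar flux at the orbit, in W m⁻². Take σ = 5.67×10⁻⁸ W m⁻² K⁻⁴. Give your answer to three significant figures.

41000 W m⁻²

Invert the energy balance for S: S = 4σT⁴/(1−α).
σT⁴ = 5.67×10⁻⁸·(569)⁴ = 5943 W m⁻².
So S = 4×5943/(1−0.42) = 40990 W m⁻².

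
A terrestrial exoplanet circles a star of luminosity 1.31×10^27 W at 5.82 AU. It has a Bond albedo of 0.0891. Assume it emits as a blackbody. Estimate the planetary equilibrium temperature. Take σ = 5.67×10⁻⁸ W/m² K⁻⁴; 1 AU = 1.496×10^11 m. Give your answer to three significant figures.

Orbital distance: d = 5.82 AU = 8.707×10^11 m.
S = L/(4πd²) = 137.5 W/m².
The planet absorbs (1−α)S over its disc πR² and re-emits over 4πR², so the mean absorbed flux is (1−0.0891)·137.5/4 = 31.32 W/m².
Balancing against σT⁴: T = (31.32/5.67×10⁻⁸)^(1/4) = 153.3 K.

153 K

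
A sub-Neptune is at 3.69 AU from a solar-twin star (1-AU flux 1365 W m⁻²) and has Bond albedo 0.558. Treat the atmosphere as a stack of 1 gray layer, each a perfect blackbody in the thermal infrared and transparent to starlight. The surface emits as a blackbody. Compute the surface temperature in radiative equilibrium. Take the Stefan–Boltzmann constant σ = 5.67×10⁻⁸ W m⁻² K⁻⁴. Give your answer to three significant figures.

141 K

Flux at the orbit: S = 1365/(3.69)² = 100.2 W m⁻².
The effective emission temperature is T_e = [S(1−α)/(4σ)]^¼ = 118.2 K.
With N = 1 opaque layers, T_s = (N+1)^(1/4)·T_e = 2^(1/4)·118.2 = 140.6 K.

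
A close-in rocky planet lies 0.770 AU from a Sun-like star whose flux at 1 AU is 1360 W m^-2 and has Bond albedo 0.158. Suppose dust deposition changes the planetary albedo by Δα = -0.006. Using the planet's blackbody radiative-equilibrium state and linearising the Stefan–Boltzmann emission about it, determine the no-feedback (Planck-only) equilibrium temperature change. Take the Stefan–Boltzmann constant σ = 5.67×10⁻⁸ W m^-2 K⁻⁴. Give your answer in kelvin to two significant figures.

Flux at the orbit: S = 1360/(0.770)² = 2294 W m^-2.
Unperturbed T_e = [2294·(1−0.158)/(4σ)]^¼ = 303.8 K.
TOA radiative forcing: ΔF = −S·Δα/4 = −2294·(-0.006)/4 = 3.441 W m^-2.
The Planck feedback parameter is 4σT_e³ = 6.358 W m^-2/K.
Hence the no-feedback warming is ΔF/(4σT_e³) = 0.541 K.

0.54 K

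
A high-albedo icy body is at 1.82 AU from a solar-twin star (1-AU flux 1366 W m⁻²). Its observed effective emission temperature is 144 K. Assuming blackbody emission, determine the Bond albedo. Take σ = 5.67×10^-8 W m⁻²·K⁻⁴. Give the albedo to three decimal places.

Flux at the orbit: S = 1366/(1.82)² = 412.4 W m⁻².
From σT⁴ = S(1−α)/4 we invert for α: 1−α = 4σT⁴/S.
σT⁴ = 24.38 W m⁻², so 4σT⁴ = 97.52 W m⁻².
1−α = 97.52/412.4 = 0.2365, so α = 0.7635.

0.764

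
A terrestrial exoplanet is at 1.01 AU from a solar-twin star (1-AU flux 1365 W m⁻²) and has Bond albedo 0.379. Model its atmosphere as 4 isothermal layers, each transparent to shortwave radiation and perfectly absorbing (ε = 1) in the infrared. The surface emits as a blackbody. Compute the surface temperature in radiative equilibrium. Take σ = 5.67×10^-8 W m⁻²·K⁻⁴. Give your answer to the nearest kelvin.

368 K

By the inverse-square law, S = 1365/1.01² = 1338 W m⁻².
OLR = S(1−α)/4 = 207.7 W m⁻²; the top layer radiates at T_e = 246.0 K.
For an N-layer opaque stack, T_s⁴ = (N+1)T_e⁴, hence T_s = (5)^(1/4)×246.0 K = 367.9 K.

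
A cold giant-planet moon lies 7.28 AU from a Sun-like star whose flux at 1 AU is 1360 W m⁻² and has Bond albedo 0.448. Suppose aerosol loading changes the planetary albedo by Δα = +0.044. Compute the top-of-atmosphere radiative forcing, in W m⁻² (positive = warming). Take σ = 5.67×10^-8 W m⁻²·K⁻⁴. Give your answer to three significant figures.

-0.282 W m⁻²

By the inverse-square law, S = 1360/7.28² = 25.66 W m⁻².
The change in absorbed flux is Δ[S(1−α)/4] = −SΔα/4 = -0.2823 W m⁻².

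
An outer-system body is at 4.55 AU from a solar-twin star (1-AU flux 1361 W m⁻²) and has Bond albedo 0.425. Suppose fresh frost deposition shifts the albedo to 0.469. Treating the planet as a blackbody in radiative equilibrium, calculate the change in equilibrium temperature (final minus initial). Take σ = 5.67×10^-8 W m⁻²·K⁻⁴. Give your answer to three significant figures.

By the inverse-square law, S = 1361/4.55² = 65.74 W m⁻².
Initial: T₁ = [S(1−0.425)/(4σ)]^(1/4) = 113.6 K.
With α = 0.469, T₂ = 111.4 K.
ΔT = T₂ − T₁ = -2.239 K.

-2.24 kelvin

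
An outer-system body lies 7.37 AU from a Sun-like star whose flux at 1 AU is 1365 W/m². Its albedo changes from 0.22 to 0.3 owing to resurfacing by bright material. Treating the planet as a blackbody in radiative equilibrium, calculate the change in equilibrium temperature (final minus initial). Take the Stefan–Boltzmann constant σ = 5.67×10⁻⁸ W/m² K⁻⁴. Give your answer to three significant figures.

-2.57 K

Irradiance scales as 1/d², so S = 1365 W/m² × (1/7.37)² = 25.13 W/m².
Before: T₁ = [25.13·0.78/(4σ)]^(1/4) = 96.42 K.
With α = 0.3, T₂ = 93.85 K.
ΔT = T₂ − T₁ = -2.573 K.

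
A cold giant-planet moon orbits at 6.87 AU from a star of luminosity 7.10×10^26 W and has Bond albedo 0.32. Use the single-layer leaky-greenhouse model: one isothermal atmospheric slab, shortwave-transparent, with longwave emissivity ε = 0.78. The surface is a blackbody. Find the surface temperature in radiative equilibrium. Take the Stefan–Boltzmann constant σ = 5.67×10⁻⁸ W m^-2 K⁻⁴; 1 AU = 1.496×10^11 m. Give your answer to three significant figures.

127 K

Orbital distance: d = 6.87 AU = 1.028×10^12 m.
Flux at the orbit: S = L/(4πd²) = 7.10×10^26/(4π·(1.03×10^12)²) = 53.49 W m^-2.
The planet radiates to space at T_e = [S(1−α)/(4σ)]^(1/4) = 112.5 K.
For a single slab of emissivity ε, T_s⁴ = 2T_e⁴/(2−ε); thus T_s = 112.5·(1.639)^(1/4) = 127.3 K.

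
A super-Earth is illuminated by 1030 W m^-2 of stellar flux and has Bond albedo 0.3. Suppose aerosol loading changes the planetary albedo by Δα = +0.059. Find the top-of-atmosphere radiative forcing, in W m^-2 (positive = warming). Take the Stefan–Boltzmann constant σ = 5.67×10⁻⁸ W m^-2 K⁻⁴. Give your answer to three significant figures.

ΔF = −(S/4)Δα = −(1030/4)×(+0.059) = -15.19 W m^-2.

-15.2 W m^-2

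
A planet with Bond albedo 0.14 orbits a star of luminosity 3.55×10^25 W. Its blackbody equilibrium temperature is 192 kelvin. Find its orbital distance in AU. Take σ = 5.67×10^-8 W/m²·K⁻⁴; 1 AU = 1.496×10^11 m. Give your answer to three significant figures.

0.593 AU

The flux needed for this T is 4σT⁴/(1−0.14) = 358.4 W/m².
S = L/(4πd²) → d = √(L/4πS) = √(3.55×10^25/(4π·358.4)) = 8.878×10^10 m = 0.5935 AU.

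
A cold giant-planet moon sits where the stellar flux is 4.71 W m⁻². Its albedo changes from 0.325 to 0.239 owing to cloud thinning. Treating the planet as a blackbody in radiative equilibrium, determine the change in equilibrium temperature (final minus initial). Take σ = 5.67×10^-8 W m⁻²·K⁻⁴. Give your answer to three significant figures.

1.86 K

Initial: T₁ = [S(1−0.325)/(4σ)]^(1/4) = 61.19 K.
After:  T₂ = [4.710·0.761/(4σ)]^(1/4) = 63.05 K.
Change: 63.05 − 61.19 = 1.862 K.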